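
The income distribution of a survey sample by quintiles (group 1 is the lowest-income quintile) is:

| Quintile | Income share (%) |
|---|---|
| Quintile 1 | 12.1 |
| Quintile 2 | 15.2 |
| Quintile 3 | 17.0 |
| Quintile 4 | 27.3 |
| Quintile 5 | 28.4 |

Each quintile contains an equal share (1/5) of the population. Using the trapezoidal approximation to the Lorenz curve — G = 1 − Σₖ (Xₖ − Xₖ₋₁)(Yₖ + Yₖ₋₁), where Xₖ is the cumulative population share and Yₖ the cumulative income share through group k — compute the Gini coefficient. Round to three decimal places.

Cumulative income shares Yₖ: 0.1210, 0.2730, 0.4430, 0.7160, 1.0000
Σ (Xₖ−Xₖ₋₁)(Yₖ+Yₖ₋₁) = (1/5)(0.1210+0.0000) + (1/5)(0.2730+0.1210) + (1/5)(0.4430+0.2730) + (1/5)(0.7160+0.4430) + (1/5)(1.0000+0.7160)
  = 0.0242 + 0.0788 + 0.1432 + 0.2318 + 0.3432 = 0.8212
G = 1 − 0.8212 = 0.1788

0.179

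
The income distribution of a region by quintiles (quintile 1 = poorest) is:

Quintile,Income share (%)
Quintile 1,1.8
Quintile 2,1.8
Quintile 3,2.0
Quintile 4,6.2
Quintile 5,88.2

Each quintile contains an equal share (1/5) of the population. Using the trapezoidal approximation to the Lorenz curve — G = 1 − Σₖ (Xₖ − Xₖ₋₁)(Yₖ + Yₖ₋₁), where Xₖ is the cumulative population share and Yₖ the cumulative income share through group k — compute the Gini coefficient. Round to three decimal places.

Cumulative income shares Yₖ: 0.0180, 0.0360, 0.0560, 0.1180, 1.0000
Σ (Xₖ−Xₖ₋₁)(Yₖ+Yₖ₋₁) = (1/5)(0.0180+0.0000) + (1/5)(0.0360+0.0180) + (1/5)(0.0560+0.0360) + (1/5)(0.1180+0.0560) + (1/5)(1.0000+0.1180)
  = 0.0036 + 0.0108 + 0.0184 + 0.0348 + 0.2236 = 0.2912
G = 1 − 0.2912 = 0.7088

0.709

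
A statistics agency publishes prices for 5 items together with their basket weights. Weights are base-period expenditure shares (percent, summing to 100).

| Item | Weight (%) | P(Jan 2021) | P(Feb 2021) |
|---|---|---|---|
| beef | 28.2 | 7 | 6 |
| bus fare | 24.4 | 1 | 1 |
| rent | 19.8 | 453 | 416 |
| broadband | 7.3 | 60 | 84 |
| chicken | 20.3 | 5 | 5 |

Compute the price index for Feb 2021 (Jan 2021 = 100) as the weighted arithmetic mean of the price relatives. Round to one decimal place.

beef: 28.2 × (6/7) = 28.2 × 0.857143 = 24.1714
bus fare: 24.4 × (1/1) = 24.4 × 1.000000 = 24.4000
rent: 19.8 × (416/453) = 19.8 × 0.918322 = 18.1828
broadband: 7.3 × (84/60) = 7.3 × 1.400000 = 10.2200
chicken: 20.3 × (5/5) = 20.3 × 1.000000 = 20.3000
Index = Σ wᵢ·(p₁ᵢ/p₀ᵢ) = 24.1714 + 24.4000 + 18.1828 + 10.2200 + 20.3000 = 97.2742

97.3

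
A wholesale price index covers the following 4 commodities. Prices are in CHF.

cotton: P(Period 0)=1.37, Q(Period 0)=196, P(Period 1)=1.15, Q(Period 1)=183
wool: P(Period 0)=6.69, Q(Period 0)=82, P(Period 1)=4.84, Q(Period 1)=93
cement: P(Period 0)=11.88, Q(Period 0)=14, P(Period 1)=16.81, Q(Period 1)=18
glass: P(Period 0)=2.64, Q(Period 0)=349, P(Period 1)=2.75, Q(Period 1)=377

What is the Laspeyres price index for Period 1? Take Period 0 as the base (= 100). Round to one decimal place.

Laspeyres price index uses base-period quantities as weights.
ΣP(Period 1)·Q(Period 0) = 1.15×196 + 4.84×82 + 16.81×14 + 2.75×349 = 225.4 + 396.88 + 235.34 + 959.75 = 1817.37
ΣP(Period 0)·Q(Period 0) = 1.37×196 + 6.69×82 + 11.88×14 + 2.64×349 = 268.52 + 548.58 + 166.32 + 921.36 = 1904.78
Index = 1817.37 / 1904.78 × 100 = 95.4110

95.4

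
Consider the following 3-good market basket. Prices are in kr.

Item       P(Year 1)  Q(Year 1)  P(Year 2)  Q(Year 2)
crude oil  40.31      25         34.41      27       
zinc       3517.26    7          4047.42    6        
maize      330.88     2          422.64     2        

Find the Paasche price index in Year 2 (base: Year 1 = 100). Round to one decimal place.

114.0

Paasche price index uses current-period quantities as weights.
ΣP(Year 2)·Q(Year 2) = 34.41×27 + 4047.42×6 + 422.64×2 = 929.07 + 24284.52 + 845.28 = 26058.87
ΣP(Year 1)·Q(Year 2) = 40.31×27 + 3517.26×6 + 330.88×2 = 1088.37 + 21103.56 + 661.76 = 22853.69
Index = 26058.87 / 22853.69 × 100 = 114.0248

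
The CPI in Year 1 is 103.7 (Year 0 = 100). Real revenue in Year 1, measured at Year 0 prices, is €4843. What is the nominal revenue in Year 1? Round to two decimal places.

Nominal = Real × (Index/100) = 4843 × (103.7/100)
        = 4843 × 1.037 = 5022.1910

5022.19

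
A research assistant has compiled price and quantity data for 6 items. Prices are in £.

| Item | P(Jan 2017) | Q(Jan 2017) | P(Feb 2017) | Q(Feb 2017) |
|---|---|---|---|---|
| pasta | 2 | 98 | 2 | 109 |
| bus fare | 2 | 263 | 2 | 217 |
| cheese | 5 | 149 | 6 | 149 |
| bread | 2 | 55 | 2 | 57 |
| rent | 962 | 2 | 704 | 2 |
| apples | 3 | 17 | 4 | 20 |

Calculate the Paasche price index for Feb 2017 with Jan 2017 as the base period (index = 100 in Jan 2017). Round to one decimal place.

Paasche price index uses current-period quantities as weights.
ΣP(Feb 2017)·Q(Feb 2017) = 2×109 + 2×217 + 6×149 + 2×57 + 704×2 + 4×20 = 218 + 434 + 894 + 114 + 1408 + 80 = 3148
ΣP(Jan 2017)·Q(Feb 2017) = 2×109 + 2×217 + 5×149 + 2×57 + 962×2 + 3×20 = 218 + 434 + 745 + 114 + 1924 + 60 = 3495
Index = 3148 / 3495 × 100 = 90.0715

90.1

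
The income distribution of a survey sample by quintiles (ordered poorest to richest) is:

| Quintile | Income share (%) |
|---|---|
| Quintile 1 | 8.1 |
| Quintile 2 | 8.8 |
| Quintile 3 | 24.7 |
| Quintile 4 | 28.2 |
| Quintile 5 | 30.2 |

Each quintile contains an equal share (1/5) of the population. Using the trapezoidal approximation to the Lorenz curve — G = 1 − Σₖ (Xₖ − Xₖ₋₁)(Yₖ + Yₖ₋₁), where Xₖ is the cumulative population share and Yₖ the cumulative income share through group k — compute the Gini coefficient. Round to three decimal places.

Cumulative income shares Yₖ: 0.0810, 0.1690, 0.4160, 0.6980, 1.0000
Σ (Xₖ−Xₖ₋₁)(Yₖ+Yₖ₋₁) = (1/5)(0.0810+0.0000) + (1/5)(0.1690+0.0810) + (1/5)(0.4160+0.1690) + (1/5)(0.6980+0.4160) + (1/5)(1.0000+0.6980)
  = 0.0162 + 0.0500 + 0.1170 + 0.2228 + 0.3396 = 0.7456
G = 1 − 0.7456 = 0.2544

0.254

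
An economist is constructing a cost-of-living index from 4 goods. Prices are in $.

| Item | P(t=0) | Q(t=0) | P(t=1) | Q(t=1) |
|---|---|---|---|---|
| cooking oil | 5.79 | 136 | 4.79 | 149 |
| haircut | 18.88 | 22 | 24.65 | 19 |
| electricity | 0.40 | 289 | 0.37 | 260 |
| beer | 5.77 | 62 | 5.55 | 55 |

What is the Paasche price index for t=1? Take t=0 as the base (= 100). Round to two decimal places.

Paasche price index uses current-period quantities as weights.
ΣP(t=1)·Q(t=1) = 4.79×149 + 24.65×19 + 0.37×260 + 5.55×55 = 713.71 + 468.35 + 96.2 + 305.25 = 1583.51
ΣP(t=0)·Q(t=1) = 5.79×149 + 18.88×19 + 0.40×260 + 5.77×55 = 862.71 + 358.72 + 104 + 317.35 = 1642.78
Index = 1583.51 / 1642.78 × 100 = 96.3921

96.39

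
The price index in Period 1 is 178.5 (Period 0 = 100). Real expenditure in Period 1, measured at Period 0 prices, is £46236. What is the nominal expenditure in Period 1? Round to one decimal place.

Nominal = Real × (Index/100) = 46236 × (178.5/100)
        = 46236 × 1.785 = 82531.2600

82531.3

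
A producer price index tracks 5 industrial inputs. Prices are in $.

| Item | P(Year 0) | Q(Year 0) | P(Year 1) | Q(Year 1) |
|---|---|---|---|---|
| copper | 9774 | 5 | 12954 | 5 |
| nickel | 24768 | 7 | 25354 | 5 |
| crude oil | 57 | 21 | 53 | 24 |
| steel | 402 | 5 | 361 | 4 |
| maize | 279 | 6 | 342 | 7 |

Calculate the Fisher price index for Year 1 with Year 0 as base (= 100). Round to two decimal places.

Laspeyres component (base-period weights):
ΣP(Year 1)Q(Year 0) = 12954×5 + 25354×7 + 53×21 + 361×5 + 342×6 = 64770 + 177478 + 1113 + 1805 + 2052 = 247218
ΣP(Year 0)Q(Year 0) = 9774×5 + 24768×7 + 57×21 + 402×5 + 279×6 = 48870 + 173376 + 1197 + 2010 + 1674 = 227127
L = 247218 / 227127 × 100 = 108.8457
Paasche component (current-period weights):
ΣP(Year 1)Q(Year 1) = 12954×5 + 25354×5 + 53×24 + 361×4 + 342×7 = 64770 + 126770 + 1272 + 1444 + 2394 = 196650
ΣP(Year 0)Q(Year 1) = 9774×5 + 24768×5 + 57×24 + 402×4 + 279×7 = 48870 + 123840 + 1368 + 1608 + 1953 = 177639
P = 196650 / 177639 × 100 = 110.7020
Fisher = √(L × P) = √(108.8457 × 110.7020) = 109.7700

109.77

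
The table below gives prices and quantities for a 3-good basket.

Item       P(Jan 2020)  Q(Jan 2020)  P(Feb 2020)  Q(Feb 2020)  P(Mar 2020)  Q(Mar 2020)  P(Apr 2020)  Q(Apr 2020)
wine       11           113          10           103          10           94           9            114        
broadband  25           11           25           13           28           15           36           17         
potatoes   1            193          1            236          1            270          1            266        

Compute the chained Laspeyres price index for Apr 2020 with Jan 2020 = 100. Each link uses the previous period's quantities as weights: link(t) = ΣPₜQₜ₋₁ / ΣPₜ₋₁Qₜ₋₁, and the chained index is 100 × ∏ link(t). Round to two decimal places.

97.21

Link Jan 2020→Feb 2020:
ΣP(Feb 2020)Q(Jan 2020) = 10×113 + 25×11 + 1×193 = 1130 + 275 + 193 = 1598
ΣP(Jan 2020)Q(Jan 2020) = 11×113 + 25×11 + 1×193 = 1243 + 275 + 193 = 1711
link = 1598/1711 = 0.933957
Link Feb 2020→Mar 2020:
ΣP(Mar 2020)Q(Feb 2020) = 10×103 + 28×13 + 1×236 = 1030 + 364 + 236 = 1630
ΣP(Feb 2020)Q(Feb 2020) = 10×103 + 25×13 + 1×236 = 1030 + 325 + 236 = 1591
link = 1630/1591 = 1.024513
Link Mar 2020→Apr 2020:
ΣP(Apr 2020)Q(Mar 2020) = 9×94 + 36×15 + 1×270 = 846 + 540 + 270 = 1656
ΣP(Mar 2020)Q(Mar 2020) = 10×94 + 28×15 + 1×270 = 940 + 420 + 270 = 1630
link = 1656/1630 = 1.015951
Chained index = 100 × 0.933957 × 1.024513 × 1.015951 = 97.2113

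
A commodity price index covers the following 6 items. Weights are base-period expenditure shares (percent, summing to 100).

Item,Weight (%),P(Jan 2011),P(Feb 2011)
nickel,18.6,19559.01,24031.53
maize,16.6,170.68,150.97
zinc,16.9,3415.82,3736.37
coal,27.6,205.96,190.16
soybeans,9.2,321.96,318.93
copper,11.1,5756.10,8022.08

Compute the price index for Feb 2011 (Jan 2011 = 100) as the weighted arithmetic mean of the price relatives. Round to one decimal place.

nickel: 18.6 × (24031.53/19559.01) = 18.6 × 1.228668 = 22.8532
maize: 16.6 × (150.97/170.68) = 16.6 × 0.884521 = 14.6830
zinc: 16.9 × (3736.37/3415.82) = 16.9 × 1.093843 = 18.4859
coal: 27.6 × (190.16/205.96) = 27.6 × 0.923286 = 25.4827
soybeans: 9.2 × (318.93/321.96) = 9.2 × 0.990589 = 9.1134
copper: 11.1 × (8022.08/5756.10) = 11.1 × 1.393666 = 15.4697
Index = Σ wᵢ·(p₁ᵢ/p₀ᵢ) = 22.8532 + 14.6830 + 18.4859 + 25.4827 + 9.1134 + 15.4697 = 106.0880

106.1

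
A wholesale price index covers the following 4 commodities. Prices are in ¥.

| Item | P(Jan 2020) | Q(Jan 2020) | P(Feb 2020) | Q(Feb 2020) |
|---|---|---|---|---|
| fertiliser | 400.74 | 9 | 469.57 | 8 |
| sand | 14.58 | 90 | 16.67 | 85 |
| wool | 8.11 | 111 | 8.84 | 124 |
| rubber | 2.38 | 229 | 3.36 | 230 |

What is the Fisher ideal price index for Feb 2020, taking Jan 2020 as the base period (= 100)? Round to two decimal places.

117.45

Laspeyres component (base-period weights):
ΣP(Feb 2020)Q(Jan 2020) = 469.57×9 + 16.67×90 + 8.84×111 + 3.36×229 = 4226.13 + 1500.3 + 981.24 + 769.44 = 7477.11
ΣP(Jan 2020)Q(Jan 2020) = 400.74×9 + 14.58×90 + 8.11×111 + 2.38×229 = 3606.66 + 1312.2 + 900.21 + 545.02 = 6364.09
L = 7477.11 / 6364.09 × 100 = 117.4891
Paasche component (current-period weights):
ΣP(Feb 2020)Q(Feb 2020) = 469.57×8 + 16.67×85 + 8.84×124 + 3.36×230 = 3756.56 + 1416.95 + 1096.16 + 772.8 = 7042.47
ΣP(Jan 2020)Q(Feb 2020) = 400.74×8 + 14.58×85 + 8.11×124 + 2.38×230 = 3205.92 + 1239.3 + 1005.64 + 547.4 = 5998.26
P = 7042.47 / 5998.26 × 100 = 117.4085
Fisher = √(L × P) = √(117.4891 × 117.4085) = 117.4488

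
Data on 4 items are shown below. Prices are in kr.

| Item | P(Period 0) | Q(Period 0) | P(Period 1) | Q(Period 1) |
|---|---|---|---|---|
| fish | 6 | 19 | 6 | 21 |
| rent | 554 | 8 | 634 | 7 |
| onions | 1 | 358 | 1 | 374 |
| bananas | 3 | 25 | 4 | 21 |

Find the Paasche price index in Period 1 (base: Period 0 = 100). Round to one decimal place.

113.1

Paasche price index uses current-period quantities as weights.
ΣP(Period 1)·Q(Period 1) = 6×21 + 634×7 + 1×374 + 4×21 = 126 + 4438 + 374 + 84 = 5022
ΣP(Period 0)·Q(Period 1) = 6×21 + 554×7 + 1×374 + 3×21 = 126 + 3878 + 374 + 63 = 4441
Index = 5022 / 4441 × 100 = 113.0826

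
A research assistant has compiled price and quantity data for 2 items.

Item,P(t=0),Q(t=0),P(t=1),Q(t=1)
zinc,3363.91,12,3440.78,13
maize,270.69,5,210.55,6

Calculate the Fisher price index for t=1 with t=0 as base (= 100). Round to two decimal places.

101.45

Laspeyres component (base-period weights):
ΣP(t=1)Q(t=0) = 3440.78×12 + 210.55×5 = 41289.36 + 1052.75 = 42342.11
ΣP(t=0)Q(t=0) = 3363.91×12 + 270.69×5 = 40366.92 + 1353.45 = 41720.37
L = 42342.11 / 41720.37 × 100 = 101.4903
Paasche component (current-period weights):
ΣP(t=1)Q(t=1) = 3440.78×13 + 210.55×6 = 44730.14 + 1263.3 = 45993.44
ΣP(t=0)Q(t=1) = 3363.91×13 + 270.69×6 = 43730.83 + 1624.14 = 45354.97
P = 45993.44 / 45354.97 × 100 = 101.4077
Fisher = √(L × P) = √(101.4903 × 101.4077) = 101.4490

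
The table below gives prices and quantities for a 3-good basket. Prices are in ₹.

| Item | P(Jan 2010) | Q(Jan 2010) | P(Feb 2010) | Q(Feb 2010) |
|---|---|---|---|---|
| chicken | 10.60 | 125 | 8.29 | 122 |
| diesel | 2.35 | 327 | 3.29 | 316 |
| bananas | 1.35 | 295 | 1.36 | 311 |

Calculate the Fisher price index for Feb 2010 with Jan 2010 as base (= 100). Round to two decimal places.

100.81

Laspeyres component (base-period weights):
ΣP(Feb 2010)Q(Jan 2010) = 8.29×125 + 3.29×327 + 1.36×295 = 1036.25 + 1075.83 + 401.2 = 2513.28
ΣP(Jan 2010)Q(Jan 2010) = 10.60×125 + 2.35×327 + 1.35×295 = 1325 + 768.45 + 398.25 = 2491.7
L = 2513.28 / 2491.7 × 100 = 100.8661
Paasche component (current-period weights):
ΣP(Feb 2010)Q(Feb 2010) = 8.29×122 + 3.29×316 + 1.36×311 = 1011.38 + 1039.64 + 422.96 = 2473.98
ΣP(Jan 2010)Q(Feb 2010) = 10.60×122 + 2.35×316 + 1.35×311 = 1293.2 + 742.6 + 419.85 = 2455.65
P = 2473.98 / 2455.65 × 100 = 100.7464
Fisher = √(L × P) = √(100.8661 × 100.7464) = 100.8062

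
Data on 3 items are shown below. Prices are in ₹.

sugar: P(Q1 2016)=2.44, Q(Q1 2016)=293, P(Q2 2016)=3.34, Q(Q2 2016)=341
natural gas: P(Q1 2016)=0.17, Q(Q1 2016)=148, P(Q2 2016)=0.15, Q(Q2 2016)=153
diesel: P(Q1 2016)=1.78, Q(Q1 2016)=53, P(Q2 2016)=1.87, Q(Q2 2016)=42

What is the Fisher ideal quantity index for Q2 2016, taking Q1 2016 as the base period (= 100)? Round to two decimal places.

112.28

Laspeyres component (base-period weights):
ΣP(Q1 2016)Q(Q2 2016) = 2.44×341 + 0.17×153 + 1.78×42 = 832.04 + 26.01 + 74.76 = 932.81
ΣP(Q1 2016)Q(Q1 2016) = 2.44×293 + 0.17×148 + 1.78×53 = 714.92 + 25.16 + 94.34 = 834.42
L = 932.81 / 834.42 × 100 = 111.7914
Paasche component (current-period weights):
ΣP(Q2 2016)Q(Q2 2016) = 3.34×341 + 0.15×153 + 1.87×42 = 1138.94 + 22.95 + 78.54 = 1240.43
ΣP(Q2 2016)Q(Q1 2016) = 3.34×293 + 0.15×148 + 1.87×53 = 978.62 + 22.2 + 99.11 = 1099.93
P = 1240.43 / 1099.93 × 100 = 112.7735
Fisher = √(L × P) = √(111.7914 × 112.7735) = 112.2814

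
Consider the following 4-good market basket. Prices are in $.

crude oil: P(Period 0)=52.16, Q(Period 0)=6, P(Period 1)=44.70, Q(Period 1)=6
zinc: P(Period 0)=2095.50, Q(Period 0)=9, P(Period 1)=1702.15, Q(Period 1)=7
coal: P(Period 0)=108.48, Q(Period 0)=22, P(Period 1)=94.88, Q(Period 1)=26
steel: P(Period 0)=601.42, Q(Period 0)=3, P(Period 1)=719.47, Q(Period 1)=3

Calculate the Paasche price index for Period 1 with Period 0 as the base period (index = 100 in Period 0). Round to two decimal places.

Paasche price index uses current-period quantities as weights.
ΣP(Period 1)·Q(Period 1) = 44.70×6 + 1702.15×7 + 94.88×26 + 719.47×3 = 268.2 + 11915.05 + 2466.88 + 2158.41 = 16808.54
ΣP(Period 0)·Q(Period 1) = 52.16×6 + 2095.50×7 + 108.48×26 + 601.42×3 = 312.96 + 14668.5 + 2820.48 + 1804.26 = 19606.2
Index = 16808.54 / 19606.2 × 100 = 85.7307

85.73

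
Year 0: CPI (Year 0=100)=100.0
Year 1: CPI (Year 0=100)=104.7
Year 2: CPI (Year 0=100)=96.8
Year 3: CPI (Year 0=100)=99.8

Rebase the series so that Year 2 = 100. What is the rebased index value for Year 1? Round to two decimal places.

Rebased(Year 1) = 104.7 / 96.8 × 100 = 108.1612

108.16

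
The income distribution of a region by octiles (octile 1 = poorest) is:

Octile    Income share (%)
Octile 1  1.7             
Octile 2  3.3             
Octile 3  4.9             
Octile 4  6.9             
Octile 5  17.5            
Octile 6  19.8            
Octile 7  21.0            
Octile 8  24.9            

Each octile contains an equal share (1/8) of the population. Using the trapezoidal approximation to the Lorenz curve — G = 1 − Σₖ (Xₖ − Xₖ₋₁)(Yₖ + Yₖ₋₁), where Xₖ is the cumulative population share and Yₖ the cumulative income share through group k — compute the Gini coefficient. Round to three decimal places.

0.383

Cumulative income shares Yₖ: 0.0170, 0.0500, 0.0990, 0.1680, 0.3430, 0.5410, 0.7510, 1.0000
Σ (Xₖ−Xₖ₋₁)(Yₖ+Yₖ₋₁) = (1/8)(0.0170+0.0000) + (1/8)(0.0500+0.0170) + (1/8)(0.0990+0.0500) + (1/8)(0.1680+0.0990) + (1/8)(0.3430+0.1680) + (1/8)(0.5410+0.3430) + (1/8)(0.7510+0.5410) + (1/8)(1.0000+0.7510)
  = 0.0021 + 0.0084 + 0.0186 + 0.0334 + 0.0639 + 0.1105 + 0.1615 + 0.2189 = 0.6172
G = 1 − 0.6172 = 0.3828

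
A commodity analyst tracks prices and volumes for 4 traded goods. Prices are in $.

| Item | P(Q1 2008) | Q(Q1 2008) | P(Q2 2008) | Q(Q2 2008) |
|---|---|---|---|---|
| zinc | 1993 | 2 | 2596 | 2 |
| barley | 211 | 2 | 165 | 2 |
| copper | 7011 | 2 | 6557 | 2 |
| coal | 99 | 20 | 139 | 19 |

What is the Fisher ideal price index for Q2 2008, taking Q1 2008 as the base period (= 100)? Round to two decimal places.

104.84

Laspeyres component (base-period weights):
ΣP(Q2 2008)Q(Q1 2008) = 2596×2 + 165×2 + 6557×2 + 139×20 = 5192 + 330 + 13114 + 2780 = 21416
ΣP(Q1 2008)Q(Q1 2008) = 1993×2 + 211×2 + 7011×2 + 99×20 = 3986 + 422 + 14022 + 1980 = 20410
L = 21416 / 20410 × 100 = 104.9290
Paasche component (current-period weights):
ΣP(Q2 2008)Q(Q2 2008) = 2596×2 + 165×2 + 6557×2 + 139×19 = 5192 + 330 + 13114 + 2641 = 21277
ΣP(Q1 2008)Q(Q2 2008) = 1993×2 + 211×2 + 7011×2 + 99×19 = 3986 + 422 + 14022 + 1881 = 20311
P = 21277 / 20311 × 100 = 104.7560
Fisher = √(L × P) = √(104.9290 × 104.7560) = 104.8425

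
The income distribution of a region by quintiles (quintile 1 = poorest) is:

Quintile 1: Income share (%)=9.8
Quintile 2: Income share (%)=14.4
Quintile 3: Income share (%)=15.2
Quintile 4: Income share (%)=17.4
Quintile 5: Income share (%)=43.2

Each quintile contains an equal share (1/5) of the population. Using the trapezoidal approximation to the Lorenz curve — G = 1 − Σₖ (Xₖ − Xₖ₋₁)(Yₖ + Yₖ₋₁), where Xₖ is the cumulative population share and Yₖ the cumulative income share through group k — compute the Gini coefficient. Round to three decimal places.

0.279

Cumulative income shares Yₖ: 0.0980, 0.2420, 0.3940, 0.5680, 1.0000
Σ (Xₖ−Xₖ₋₁)(Yₖ+Yₖ₋₁) = (1/5)(0.0980+0.0000) + (1/5)(0.2420+0.0980) + (1/5)(0.3940+0.2420) + (1/5)(0.5680+0.3940) + (1/5)(1.0000+0.5680)
  = 0.0196 + 0.0680 + 0.1272 + 0.1924 + 0.3136 = 0.7208
G = 1 − 0.7208 = 0.2792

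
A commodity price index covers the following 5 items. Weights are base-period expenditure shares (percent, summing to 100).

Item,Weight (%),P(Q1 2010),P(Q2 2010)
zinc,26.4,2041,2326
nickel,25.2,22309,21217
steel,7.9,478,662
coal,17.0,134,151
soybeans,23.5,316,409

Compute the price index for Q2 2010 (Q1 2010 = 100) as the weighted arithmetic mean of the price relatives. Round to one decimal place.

zinc: 26.4 × (2326/2041) = 26.4 × 1.139637 = 30.0864
nickel: 25.2 × (21217/22309) = 25.2 × 0.951051 = 23.9665
steel: 7.9 × (662/478) = 7.9 × 1.384937 = 10.9410
coal: 17.0 × (151/134) = 17.0 × 1.126866 = 19.1567
soybeans: 23.5 × (409/316) = 23.5 × 1.294304 = 30.4161
Index = Σ wᵢ·(p₁ᵢ/p₀ᵢ) = 30.0864 + 23.9665 + 10.9410 + 19.1567 + 30.4161 = 114.5668

114.6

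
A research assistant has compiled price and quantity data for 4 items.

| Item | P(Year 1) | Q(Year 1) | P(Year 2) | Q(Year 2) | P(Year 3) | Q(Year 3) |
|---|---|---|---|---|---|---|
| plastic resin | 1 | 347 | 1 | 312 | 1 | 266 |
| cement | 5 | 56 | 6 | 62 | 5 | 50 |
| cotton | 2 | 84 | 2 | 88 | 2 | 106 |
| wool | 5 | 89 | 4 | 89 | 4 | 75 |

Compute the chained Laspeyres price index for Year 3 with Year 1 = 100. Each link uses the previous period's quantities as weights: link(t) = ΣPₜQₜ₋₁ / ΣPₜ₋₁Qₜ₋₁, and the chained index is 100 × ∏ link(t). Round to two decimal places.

Link Year 1→Year 2:
ΣP(Year 2)Q(Year 1) = 1×347 + 6×56 + 2×84 + 4×89 = 347 + 336 + 168 + 356 = 1207
ΣP(Year 1)Q(Year 1) = 1×347 + 5×56 + 2×84 + 5×89 = 347 + 280 + 168 + 445 = 1240
link = 1207/1240 = 0.973387
Link Year 2→Year 3:
ΣP(Year 3)Q(Year 2) = 1×312 + 5×62 + 2×88 + 4×89 = 312 + 310 + 176 + 356 = 1154
ΣP(Year 2)Q(Year 2) = 1×312 + 6×62 + 2×88 + 4×89 = 312 + 372 + 176 + 356 = 1216
link = 1154/1216 = 0.949013
Chained index = 100 × 0.973387 × 0.949013 = 92.3757

92.38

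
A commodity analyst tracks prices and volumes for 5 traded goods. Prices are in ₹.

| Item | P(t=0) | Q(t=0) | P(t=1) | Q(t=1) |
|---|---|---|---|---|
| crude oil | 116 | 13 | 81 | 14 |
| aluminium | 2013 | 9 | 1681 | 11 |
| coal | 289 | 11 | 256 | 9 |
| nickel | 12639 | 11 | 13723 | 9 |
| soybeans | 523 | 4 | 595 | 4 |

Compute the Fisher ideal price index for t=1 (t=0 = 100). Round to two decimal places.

104.53

Laspeyres component (base-period weights):
ΣP(t=1)Q(t=0) = 81×13 + 1681×9 + 256×11 + 13723×11 + 595×4 = 1053 + 15129 + 2816 + 150953 + 2380 = 172331
ΣP(t=0)Q(t=0) = 116×13 + 2013×9 + 289×11 + 12639×11 + 523×4 = 1508 + 18117 + 3179 + 139029 + 2092 = 163925
L = 172331 / 163925 × 100 = 105.1280
Paasche component (current-period weights):
ΣP(t=1)Q(t=1) = 81×14 + 1681×11 + 256×9 + 13723×9 + 595×4 = 1134 + 18491 + 2304 + 123507 + 2380 = 147816
ΣP(t=0)Q(t=1) = 116×14 + 2013×11 + 289×9 + 12639×9 + 523×4 = 1624 + 22143 + 2601 + 113751 + 2092 = 142211
P = 147816 / 142211 × 100 = 103.9413
Fisher = √(L × P) = √(105.1280 × 103.9413) = 104.5330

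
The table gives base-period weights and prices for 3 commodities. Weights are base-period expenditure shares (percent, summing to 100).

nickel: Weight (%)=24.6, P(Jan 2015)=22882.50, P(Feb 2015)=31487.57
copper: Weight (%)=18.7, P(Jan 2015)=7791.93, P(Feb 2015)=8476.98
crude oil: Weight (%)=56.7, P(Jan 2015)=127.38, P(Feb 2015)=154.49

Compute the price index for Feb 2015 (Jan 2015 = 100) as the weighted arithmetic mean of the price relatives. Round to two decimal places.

122.96

nickel: 24.6 × (31487.57/22882.50) = 24.6 × 1.376055 = 33.8509
copper: 18.7 × (8476.98/7791.93) = 18.7 × 1.087918 = 20.3441
crude oil: 56.7 × (154.49/127.38) = 56.7 × 1.212828 = 68.7673
Index = Σ wᵢ·(p₁ᵢ/p₀ᵢ) = 33.8509 + 20.3441 + 68.7673 = 122.9623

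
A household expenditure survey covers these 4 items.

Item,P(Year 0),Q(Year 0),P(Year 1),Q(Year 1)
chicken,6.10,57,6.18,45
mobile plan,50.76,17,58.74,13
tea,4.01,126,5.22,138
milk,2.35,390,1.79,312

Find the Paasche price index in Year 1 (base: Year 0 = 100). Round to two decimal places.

Paasche price index uses current-period quantities as weights.
ΣP(Year 1)·Q(Year 1) = 6.18×45 + 58.74×13 + 5.22×138 + 1.79×312 = 278.1 + 763.62 + 720.36 + 558.48 = 2320.56
ΣP(Year 0)·Q(Year 1) = 6.10×45 + 50.76×13 + 4.01×138 + 2.35×312 = 274.5 + 659.88 + 553.38 + 733.2 = 2220.96
Index = 2320.56 / 2220.96 × 100 = 104.4845

104.48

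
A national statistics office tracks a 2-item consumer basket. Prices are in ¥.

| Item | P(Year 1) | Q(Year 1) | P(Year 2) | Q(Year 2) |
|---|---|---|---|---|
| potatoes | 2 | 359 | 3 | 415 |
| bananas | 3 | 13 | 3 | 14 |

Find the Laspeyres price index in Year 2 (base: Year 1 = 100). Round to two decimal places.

147.42

Laspeyres price index uses base-period quantities as weights.
ΣP(Year 2)·Q(Year 1) = 3×359 + 3×13 = 1077 + 39 = 1116
ΣP(Year 1)·Q(Year 1) = 2×359 + 3×13 = 718 + 39 = 757
Index = 1116 / 757 × 100 = 147.4240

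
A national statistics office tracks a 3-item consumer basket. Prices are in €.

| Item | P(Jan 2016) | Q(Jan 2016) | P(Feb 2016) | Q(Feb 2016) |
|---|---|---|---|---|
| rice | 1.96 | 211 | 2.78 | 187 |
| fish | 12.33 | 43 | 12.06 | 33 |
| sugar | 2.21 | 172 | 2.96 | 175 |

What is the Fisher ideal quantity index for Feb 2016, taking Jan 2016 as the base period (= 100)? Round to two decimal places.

Laspeyres component (base-period weights):
ΣP(Jan 2016)Q(Feb 2016) = 1.96×187 + 12.33×33 + 2.21×175 = 366.52 + 406.89 + 386.75 = 1160.16
ΣP(Jan 2016)Q(Jan 2016) = 1.96×211 + 12.33×43 + 2.21×172 = 413.56 + 530.19 + 380.12 = 1323.87
L = 1160.16 / 1323.87 × 100 = 87.6340
Paasche component (current-period weights):
ΣP(Feb 2016)Q(Feb 2016) = 2.78×187 + 12.06×33 + 2.96×175 = 519.86 + 397.98 + 518 = 1435.84
ΣP(Feb 2016)Q(Jan 2016) = 2.78×211 + 12.06×43 + 2.96×172 = 586.58 + 518.58 + 509.12 = 1614.28
P = 1435.84 / 1614.28 × 100 = 88.9462
Fisher = √(L × P) = √(87.6340 × 88.9462) = 88.2876

88.29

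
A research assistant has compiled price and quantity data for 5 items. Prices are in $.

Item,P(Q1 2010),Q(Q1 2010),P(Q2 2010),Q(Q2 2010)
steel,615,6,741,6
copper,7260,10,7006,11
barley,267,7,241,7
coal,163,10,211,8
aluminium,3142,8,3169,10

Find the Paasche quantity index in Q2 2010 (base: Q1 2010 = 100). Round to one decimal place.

112.5

Paasche quantity index uses current-period prices as weights.
ΣP(Q2 2010)·Q(Q2 2010) = 741×6 + 7006×11 + 241×7 + 211×8 + 3169×10 = 4446 + 77066 + 1687 + 1688 + 31690 = 116577
ΣP(Q2 2010)·Q(Q1 2010) = 741×6 + 7006×10 + 241×7 + 211×10 + 3169×8 = 4446 + 70060 + 1687 + 2110 + 25352 = 103655
Index = 116577 / 103655 × 100 = 112.4664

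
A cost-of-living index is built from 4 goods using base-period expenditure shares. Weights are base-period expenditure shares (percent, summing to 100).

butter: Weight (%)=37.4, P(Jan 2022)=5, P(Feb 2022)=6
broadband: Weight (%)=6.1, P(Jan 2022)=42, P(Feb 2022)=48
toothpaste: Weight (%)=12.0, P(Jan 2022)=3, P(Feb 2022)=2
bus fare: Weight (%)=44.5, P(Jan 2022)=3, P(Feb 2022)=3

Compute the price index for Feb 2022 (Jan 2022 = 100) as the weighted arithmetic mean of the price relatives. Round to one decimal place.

104.4

butter: 37.4 × (6/5) = 37.4 × 1.200000 = 44.8800
broadband: 6.1 × (48/42) = 6.1 × 1.142857 = 6.9714
toothpaste: 12.0 × (2/3) = 12.0 × 0.666667 = 8.0000
bus fare: 44.5 × (3/3) = 44.5 × 1.000000 = 44.5000
Index = Σ wᵢ·(p₁ᵢ/p₀ᵢ) = 44.8800 + 6.9714 + 8.0000 + 44.5000 = 104.3514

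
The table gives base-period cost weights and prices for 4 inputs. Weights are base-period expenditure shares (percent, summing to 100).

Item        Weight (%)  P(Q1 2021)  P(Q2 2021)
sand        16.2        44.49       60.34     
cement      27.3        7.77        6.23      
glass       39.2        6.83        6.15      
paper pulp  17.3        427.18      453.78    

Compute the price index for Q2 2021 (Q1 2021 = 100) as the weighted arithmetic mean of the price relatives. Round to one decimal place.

sand: 16.2 × (60.34/44.49) = 16.2 × 1.356260 = 21.9714
cement: 27.3 × (6.23/7.77) = 27.3 × 0.801802 = 21.8892
glass: 39.2 × (6.15/6.83) = 39.2 × 0.900439 = 35.2972
paper pulp: 17.3 × (453.78/427.18) = 17.3 × 1.062269 = 18.3773
Index = Σ wᵢ·(p₁ᵢ/p₀ᵢ) = 21.9714 + 21.8892 + 35.2972 + 18.3773 = 97.5351

97.5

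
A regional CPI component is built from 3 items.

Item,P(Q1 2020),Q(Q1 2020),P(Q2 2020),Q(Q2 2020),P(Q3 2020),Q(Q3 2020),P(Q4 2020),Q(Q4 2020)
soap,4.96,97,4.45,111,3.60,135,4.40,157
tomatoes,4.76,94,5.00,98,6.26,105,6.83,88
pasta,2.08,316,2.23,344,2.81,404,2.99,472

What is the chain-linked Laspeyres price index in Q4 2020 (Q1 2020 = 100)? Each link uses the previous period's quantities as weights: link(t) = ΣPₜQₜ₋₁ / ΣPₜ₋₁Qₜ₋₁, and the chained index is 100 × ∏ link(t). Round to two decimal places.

126.61

Link Q1 2020→Q2 2020:
ΣP(Q2 2020)Q(Q1 2020) = 4.45×97 + 5.00×94 + 2.23×316 = 431.65 + 470 + 704.68 = 1606.33
ΣP(Q1 2020)Q(Q1 2020) = 4.96×97 + 4.76×94 + 2.08×316 = 481.12 + 447.44 + 657.28 = 1585.84
link = 1606.33/1585.84 = 1.012921
Link Q2 2020→Q3 2020:
ΣP(Q3 2020)Q(Q2 2020) = 3.60×111 + 6.26×98 + 2.81×344 = 399.6 + 613.48 + 966.64 = 1979.72
ΣP(Q2 2020)Q(Q2 2020) = 4.45×111 + 5.00×98 + 2.23×344 = 493.95 + 490 + 767.12 = 1751.07
link = 1979.72/1751.07 = 1.130577
Link Q3 2020→Q4 2020:
ΣP(Q4 2020)Q(Q3 2020) = 4.40×135 + 6.83×105 + 2.99×404 = 594 + 717.15 + 1207.96 = 2519.11
ΣP(Q3 2020)Q(Q3 2020) = 3.60×135 + 6.26×105 + 2.81×404 = 486 + 657.3 + 1135.24 = 2278.54
link = 2519.11/2278.54 = 1.105581
Chained index = 100 × 1.012921 × 1.130577 × 1.105581 = 126.6095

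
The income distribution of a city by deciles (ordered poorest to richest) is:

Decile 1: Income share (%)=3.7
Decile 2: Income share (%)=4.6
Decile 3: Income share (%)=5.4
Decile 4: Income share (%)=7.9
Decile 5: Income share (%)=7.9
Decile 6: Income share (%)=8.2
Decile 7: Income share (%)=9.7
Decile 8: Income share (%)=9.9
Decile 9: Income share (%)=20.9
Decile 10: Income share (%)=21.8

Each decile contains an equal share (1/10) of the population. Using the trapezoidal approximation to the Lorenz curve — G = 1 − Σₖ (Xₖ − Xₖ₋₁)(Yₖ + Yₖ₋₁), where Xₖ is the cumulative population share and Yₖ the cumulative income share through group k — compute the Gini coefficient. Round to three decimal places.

0.305

Cumulative income shares Yₖ: 0.0370, 0.0830, 0.1370, 0.2160, 0.2950, 0.3770, 0.4740, 0.5730, 0.7820, 1.0000
Σ (Xₖ−Xₖ₋₁)(Yₖ+Yₖ₋₁) = (1/10)(0.0370+0.0000) + (1/10)(0.0830+0.0370) + (1/10)(0.1370+0.0830) + (1/10)(0.2160+0.1370) + (1/10)(0.2950+0.2160) + (1/10)(0.3770+0.2950) + (1/10)(0.4740+0.3770) + (1/10)(0.5730+0.4740) + (1/10)(0.7820+0.5730) + (1/10)(1.0000+0.7820)
  = 0.0037 + 0.0120 + 0.0220 + 0.0353 + 0.0511 + 0.0672 + 0.0851 + 0.1047 + 0.1355 + 0.1782 = 0.6948
G = 1 − 0.6948 = 0.3052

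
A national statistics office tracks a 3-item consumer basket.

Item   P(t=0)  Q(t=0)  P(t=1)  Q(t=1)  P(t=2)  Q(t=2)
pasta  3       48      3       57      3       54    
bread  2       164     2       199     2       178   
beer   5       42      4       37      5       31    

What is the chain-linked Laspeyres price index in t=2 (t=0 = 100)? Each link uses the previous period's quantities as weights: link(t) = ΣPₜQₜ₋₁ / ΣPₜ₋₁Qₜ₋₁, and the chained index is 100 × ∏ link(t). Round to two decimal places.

98.68

Link t=0→t=1:
ΣP(t=1)Q(t=0) = 3×48 + 2×164 + 4×42 = 144 + 328 + 168 = 640
ΣP(t=0)Q(t=0) = 3×48 + 2×164 + 5×42 = 144 + 328 + 210 = 682
link = 640/682 = 0.938416
Link t=1→t=2:
ΣP(t=2)Q(t=1) = 3×57 + 2×199 + 5×37 = 171 + 398 + 185 = 754
ΣP(t=1)Q(t=1) = 3×57 + 2×199 + 4×37 = 171 + 398 + 148 = 717
link = 754/717 = 1.051604
Chained index = 100 × 0.938416 × 1.051604 = 98.6842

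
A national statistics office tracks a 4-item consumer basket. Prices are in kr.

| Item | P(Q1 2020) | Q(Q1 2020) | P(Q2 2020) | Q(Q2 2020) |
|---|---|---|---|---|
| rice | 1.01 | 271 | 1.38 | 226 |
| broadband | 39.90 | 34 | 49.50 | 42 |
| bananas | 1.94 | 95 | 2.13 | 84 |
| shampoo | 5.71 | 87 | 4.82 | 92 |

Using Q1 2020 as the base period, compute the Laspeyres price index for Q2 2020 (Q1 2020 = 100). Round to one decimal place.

115.9

Laspeyres price index uses base-period quantities as weights.
ΣP(Q2 2020)·Q(Q1 2020) = 1.38×271 + 49.50×34 + 2.13×95 + 4.82×87 = 373.98 + 1683 + 202.35 + 419.34 = 2678.67
ΣP(Q1 2020)·Q(Q1 2020) = 1.01×271 + 39.90×34 + 1.94×95 + 5.71×87 = 273.71 + 1356.6 + 184.3 + 496.77 = 2311.38
Index = 2678.67 / 2311.38 × 100 = 115.8905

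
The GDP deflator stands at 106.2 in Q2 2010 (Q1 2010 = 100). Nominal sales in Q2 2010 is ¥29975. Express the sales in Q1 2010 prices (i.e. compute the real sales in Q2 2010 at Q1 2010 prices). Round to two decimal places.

28225.05

Real = Nominal ÷ (Index/100) = 29975 ÷ (106.2/100)
     = 29975 ÷ 1.062 = 28225.0471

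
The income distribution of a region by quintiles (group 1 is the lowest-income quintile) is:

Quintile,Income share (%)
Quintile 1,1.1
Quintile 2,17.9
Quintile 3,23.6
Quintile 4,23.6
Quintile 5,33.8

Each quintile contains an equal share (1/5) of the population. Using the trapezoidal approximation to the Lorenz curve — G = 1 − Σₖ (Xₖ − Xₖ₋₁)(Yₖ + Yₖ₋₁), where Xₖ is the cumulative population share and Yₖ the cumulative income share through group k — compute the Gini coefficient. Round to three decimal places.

Cumulative income shares Yₖ: 0.0110, 0.1900, 0.4260, 0.6620, 1.0000
Σ (Xₖ−Xₖ₋₁)(Yₖ+Yₖ₋₁) = (1/5)(0.0110+0.0000) + (1/5)(0.1900+0.0110) + (1/5)(0.4260+0.1900) + (1/5)(0.6620+0.4260) + (1/5)(1.0000+0.6620)
  = 0.0022 + 0.0402 + 0.1232 + 0.2176 + 0.3324 = 0.7156
G = 1 − 0.7156 = 0.2844

0.284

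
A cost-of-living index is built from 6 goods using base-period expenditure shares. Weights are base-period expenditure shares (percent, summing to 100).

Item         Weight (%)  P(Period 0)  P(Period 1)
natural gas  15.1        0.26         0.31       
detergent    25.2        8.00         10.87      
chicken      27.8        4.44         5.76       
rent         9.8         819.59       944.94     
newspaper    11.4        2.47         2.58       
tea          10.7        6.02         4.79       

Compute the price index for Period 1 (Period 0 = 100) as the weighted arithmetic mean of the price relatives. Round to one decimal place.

120.0

natural gas: 15.1 × (0.31/0.26) = 15.1 × 1.192308 = 18.0038
detergent: 25.2 × (10.87/8.00) = 25.2 × 1.358750 = 34.2405
chicken: 27.8 × (5.76/4.44) = 27.8 × 1.297297 = 36.0649
rent: 9.8 × (944.94/819.59) = 9.8 × 1.152942 = 11.2988
newspaper: 11.4 × (2.58/2.47) = 11.4 × 1.044534 = 11.9077
tea: 10.7 × (4.79/6.02) = 10.7 × 0.795681 = 8.5138
Index = Σ wᵢ·(p₁ᵢ/p₀ᵢ) = 18.0038 + 34.2405 + 36.0649 + 11.2988 + 11.9077 + 8.5138 = 120.0295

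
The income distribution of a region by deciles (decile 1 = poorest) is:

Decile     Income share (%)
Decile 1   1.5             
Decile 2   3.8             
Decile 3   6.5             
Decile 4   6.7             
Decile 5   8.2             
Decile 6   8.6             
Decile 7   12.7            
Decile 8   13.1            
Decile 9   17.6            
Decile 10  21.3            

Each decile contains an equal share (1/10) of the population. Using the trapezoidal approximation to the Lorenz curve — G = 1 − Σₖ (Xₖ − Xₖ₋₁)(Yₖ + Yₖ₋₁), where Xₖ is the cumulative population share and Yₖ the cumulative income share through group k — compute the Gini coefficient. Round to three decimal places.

Cumulative income shares Yₖ: 0.0150, 0.0530, 0.1180, 0.1850, 0.2670, 0.3530, 0.4800, 0.6110, 0.7870, 1.0000
Σ (Xₖ−Xₖ₋₁)(Yₖ+Yₖ₋₁) = (1/10)(0.0150+0.0000) + (1/10)(0.0530+0.0150) + (1/10)(0.1180+0.0530) + (1/10)(0.1850+0.1180) + (1/10)(0.2670+0.1850) + (1/10)(0.3530+0.2670) + (1/10)(0.4800+0.3530) + (1/10)(0.6110+0.4800) + (1/10)(0.7870+0.6110) + (1/10)(1.0000+0.7870)
  = 0.0015 + 0.0068 + 0.0171 + 0.0303 + 0.0452 + 0.0620 + 0.0833 + 0.1091 + 0.1398 + 0.1787 = 0.6738
G = 1 − 0.6738 = 0.3262

0.326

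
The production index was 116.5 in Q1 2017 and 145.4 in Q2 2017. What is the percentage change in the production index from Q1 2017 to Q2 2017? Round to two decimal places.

Change = (145.4 − 116.5) / 116.5 × 100
       = 28.9 / 116.5 × 100 = 24.8069%

24.81%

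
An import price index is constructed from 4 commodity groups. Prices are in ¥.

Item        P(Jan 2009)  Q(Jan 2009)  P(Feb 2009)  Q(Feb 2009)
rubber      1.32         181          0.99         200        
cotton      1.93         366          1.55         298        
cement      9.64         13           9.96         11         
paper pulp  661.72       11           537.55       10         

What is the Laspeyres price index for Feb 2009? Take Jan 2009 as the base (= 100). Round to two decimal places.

81.31

Laspeyres price index uses base-period quantities as weights.
ΣP(Feb 2009)·Q(Jan 2009) = 0.99×181 + 1.55×366 + 9.96×13 + 537.55×11 = 179.19 + 567.3 + 129.48 + 5913.05 = 6789.02
ΣP(Jan 2009)·Q(Jan 2009) = 1.32×181 + 1.93×366 + 9.64×13 + 661.72×11 = 238.92 + 706.38 + 125.32 + 7278.92 = 8349.54
Index = 6789.02 / 8349.54 × 100 = 81.3101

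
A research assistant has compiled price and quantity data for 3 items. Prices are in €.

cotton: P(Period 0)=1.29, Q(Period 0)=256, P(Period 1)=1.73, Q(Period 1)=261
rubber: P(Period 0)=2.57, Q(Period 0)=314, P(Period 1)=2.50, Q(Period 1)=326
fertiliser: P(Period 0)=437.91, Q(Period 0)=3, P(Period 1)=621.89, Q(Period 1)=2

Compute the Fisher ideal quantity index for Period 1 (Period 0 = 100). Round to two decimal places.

Laspeyres component (base-period weights):
ΣP(Period 0)Q(Period 1) = 1.29×261 + 2.57×326 + 437.91×2 = 336.69 + 837.82 + 875.82 = 2050.33
ΣP(Period 0)Q(Period 0) = 1.29×256 + 2.57×314 + 437.91×3 = 330.24 + 806.98 + 1313.73 = 2450.95
L = 2050.33 / 2450.95 × 100 = 83.6545
Paasche component (current-period weights):
ΣP(Period 1)Q(Period 1) = 1.73×261 + 2.50×326 + 621.89×2 = 451.53 + 815 + 1243.78 = 2510.31
ΣP(Period 1)Q(Period 0) = 1.73×256 + 2.50×314 + 621.89×3 = 442.88 + 785 + 1865.67 = 3093.55
P = 2510.31 / 3093.55 × 100 = 81.1466
Fisher = √(L × P) = √(83.6545 × 81.1466) = 82.3910

82.39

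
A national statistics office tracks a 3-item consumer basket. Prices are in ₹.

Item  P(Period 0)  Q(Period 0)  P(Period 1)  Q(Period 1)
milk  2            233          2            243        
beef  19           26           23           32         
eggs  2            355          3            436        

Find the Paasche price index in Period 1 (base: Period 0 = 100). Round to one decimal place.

128.7

Paasche price index uses current-period quantities as weights.
ΣP(Period 1)·Q(Period 1) = 2×243 + 23×32 + 3×436 = 486 + 736 + 1308 = 2530
ΣP(Period 0)·Q(Period 1) = 2×243 + 19×32 + 2×436 = 486 + 608 + 872 = 1966
Index = 2530 / 1966 × 100 = 128.6877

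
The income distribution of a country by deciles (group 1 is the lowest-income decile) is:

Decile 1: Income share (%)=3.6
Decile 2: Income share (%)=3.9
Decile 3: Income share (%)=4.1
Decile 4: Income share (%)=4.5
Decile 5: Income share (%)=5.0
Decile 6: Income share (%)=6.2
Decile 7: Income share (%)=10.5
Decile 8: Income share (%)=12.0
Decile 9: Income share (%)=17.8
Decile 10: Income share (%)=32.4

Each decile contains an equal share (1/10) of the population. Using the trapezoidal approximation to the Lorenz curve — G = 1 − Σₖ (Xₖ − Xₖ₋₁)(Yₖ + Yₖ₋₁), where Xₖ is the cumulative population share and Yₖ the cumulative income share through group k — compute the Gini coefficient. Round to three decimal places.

Cumulative income shares Yₖ: 0.0360, 0.0750, 0.1160, 0.1610, 0.2110, 0.2730, 0.3780, 0.4980, 0.6760, 1.0000
Σ (Xₖ−Xₖ₋₁)(Yₖ+Yₖ₋₁) = (1/10)(0.0360+0.0000) + (1/10)(0.0750+0.0360) + (1/10)(0.1160+0.0750) + (1/10)(0.1610+0.1160) + (1/10)(0.2110+0.1610) + (1/10)(0.2730+0.2110) + (1/10)(0.3780+0.2730) + (1/10)(0.4980+0.3780) + (1/10)(0.6760+0.4980) + (1/10)(1.0000+0.6760)
  = 0.0036 + 0.0111 + 0.0191 + 0.0277 + 0.0372 + 0.0484 + 0.0651 + 0.0876 + 0.1174 + 0.1676 = 0.5848
G = 1 − 0.5848 = 0.4152

0.415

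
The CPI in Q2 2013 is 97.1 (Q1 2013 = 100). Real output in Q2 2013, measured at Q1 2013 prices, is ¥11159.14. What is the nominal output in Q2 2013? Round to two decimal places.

10835.52

Nominal = Real × (Index/100) = 11159.14 × (97.1/100)
        = 11159.14 × 0.971 = 10835.5249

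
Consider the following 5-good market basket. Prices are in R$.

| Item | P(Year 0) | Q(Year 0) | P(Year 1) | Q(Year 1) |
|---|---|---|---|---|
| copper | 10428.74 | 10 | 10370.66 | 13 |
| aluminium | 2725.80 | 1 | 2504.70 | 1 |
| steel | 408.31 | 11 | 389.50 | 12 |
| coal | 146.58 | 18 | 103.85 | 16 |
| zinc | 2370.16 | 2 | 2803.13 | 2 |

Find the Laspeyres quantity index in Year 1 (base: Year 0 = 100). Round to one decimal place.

126.4

Laspeyres quantity index uses base-period prices as weights.
ΣP(Year 0)·Q(Year 1) = 10428.74×13 + 2725.80×1 + 408.31×12 + 146.58×16 + 2370.16×2 = 135573.62 + 2725.8 + 4899.72 + 2345.28 + 4740.32 = 150284.74
ΣP(Year 0)·Q(Year 0) = 10428.74×10 + 2725.80×1 + 408.31×11 + 146.58×18 + 2370.16×2 = 104287.4 + 2725.8 + 4491.41 + 2638.44 + 4740.32 = 118883.37
Index = 150284.74 / 118883.37 × 100 = 126.4136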